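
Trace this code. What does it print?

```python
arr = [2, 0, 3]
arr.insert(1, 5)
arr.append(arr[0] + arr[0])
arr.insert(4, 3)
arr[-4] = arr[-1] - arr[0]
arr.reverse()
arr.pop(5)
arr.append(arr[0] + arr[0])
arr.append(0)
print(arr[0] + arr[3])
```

insert 5 at 1 → [2, 5, 0, 3]
append arr[0]+arr[0] = 2+2 = 4 → [2, 5, 0, 3, 4]
insert 3 at 4 → [2, 5, 0, 3, 3, 4]
arr[-4] = arr[-1]-arr[0] = 4-2 = 2 → [2, 5, 2, 3, 3, 4]
reverse → [4, 3, 3, 2, 5, 2]
pop(5) removes 2 → [4, 3, 3, 2, 5]
append arr[0]+arr[0] = 4+4 = 8 → [4, 3, 3, 2, 5, 8]
append 0 → [4, 3, 3, 2, 5, 8, 0]
arr[0]+arr[3] = 4+2 = 6

6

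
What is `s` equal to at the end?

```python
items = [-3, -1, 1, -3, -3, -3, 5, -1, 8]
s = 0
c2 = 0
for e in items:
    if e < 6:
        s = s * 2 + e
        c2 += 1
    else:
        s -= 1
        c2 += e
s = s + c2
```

e=-3: <6, s = 0*2+(-3) = -3; c2=1
e=-1: <6, s = (-3)*2+(-1) = -7; c2=2
e=1: <6, s = (-7)*2+1 = -13; c2=3
e=-3: <6, s = (-13)*2+(-3) = -29; c2=4
e=-3: <6, s = (-29)*2+(-3) = -61; c2=5
e=-3: <6, s = (-61)*2+(-3) = -125; c2=6
e=5: <6, s = (-125)*2+5 = -245; c2=7
e=-1: <6, s = (-245)*2+(-1) = -491; c2=8
e=8: not <6, s = (-491)-1 = -492; c2=16
s+c2 = (-492)+16 = -476

-476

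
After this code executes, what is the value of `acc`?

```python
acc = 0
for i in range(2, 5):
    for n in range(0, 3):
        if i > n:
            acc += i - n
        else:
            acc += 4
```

22

i=2,n=0: 2>0, acc = 0+2 = 2
i=2,n=1: 2>1, acc = 2+1 = 3
i=2,n=2: not 2>2, acc = 3+4 = 7
i=3,n=0: 3>0, acc = 7+3 = 10
i=3,n=1: 3>1, acc = 10+2 = 12
i=3,n=2: 3>2, acc = 12+1 = 13
i=4,n=0: 4>0, acc = 13+4 = 17
i=4,n=1: 4>1, acc = 17+3 = 20
i=4,n=2: 4>2, acc = 20+2 = 22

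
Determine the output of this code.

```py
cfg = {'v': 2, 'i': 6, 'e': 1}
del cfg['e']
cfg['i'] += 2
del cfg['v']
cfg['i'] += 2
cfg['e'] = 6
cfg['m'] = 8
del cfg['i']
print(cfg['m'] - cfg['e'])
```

del 'e' → {'v': 2, 'i': 6}
cfg['i'] = 6+2 = 8 → {'v': 2, 'i': 8}
del 'v' → {'i': 8}
cfg['i'] = 8+2 = 10 → {'i': 10}
cfg['e'] = 6 → {'i': 10, 'e': 6}
cfg['m'] = 8 → {'i': 10, 'e': 6, 'm': 8}
del 'i' → {'e': 6, 'm': 8}
cfg['m']-cfg['e'] = 8-6 = 2

2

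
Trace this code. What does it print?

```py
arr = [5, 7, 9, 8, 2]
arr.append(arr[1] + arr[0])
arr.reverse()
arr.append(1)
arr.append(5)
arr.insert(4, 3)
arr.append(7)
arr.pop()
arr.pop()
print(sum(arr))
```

47

append arr[1]+arr[0] = 7+5 = 12 → [5, 7, 9, 8, 2, 12]
reverse → [12, 2, 8, 9, 7, 5]
append 1 → [12, 2, 8, 9, 7, 5, 1]
append 5 → [12, 2, 8, 9, 7, 5, 1, 5]
insert 3 at 4 → [12, 2, 8, 9, 3, 7, 5, 1, 5]
append 7 → [12, 2, 8, 9, 3, 7, 5, 1, 5, 7]
pop() removes 7 → [12, 2, 8, 9, 3, 7, 5, 1, 5]
pop() removes 5 → [12, 2, 8, 9, 3, 7, 5, 1]
sum = 47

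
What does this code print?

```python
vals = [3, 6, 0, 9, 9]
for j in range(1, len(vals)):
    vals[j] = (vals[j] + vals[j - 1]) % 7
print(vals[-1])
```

j=1: vals[1] = (6+3)%7 = 2 → [3, 2, 0, 9, 9]
j=2: vals[2] = (0+2)%7 = 2 → [3, 2, 2, 9, 9]
j=3: vals[3] = (9+2)%7 = 4 → [3, 2, 2, 4, 9]
j=4: vals[4] = (9+4)%7 = 6 → [3, 2, 2, 4, 6]

6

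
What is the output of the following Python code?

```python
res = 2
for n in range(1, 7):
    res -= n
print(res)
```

n=1: res = 2-1 = 1
n=2: res = 1-2 = -1
n=3: res = (-1)-3 = -4
n=4: res = (-4)-4 = -8
n=5: res = (-8)-5 = -13
n=6: res = (-13)-6 = -19

-19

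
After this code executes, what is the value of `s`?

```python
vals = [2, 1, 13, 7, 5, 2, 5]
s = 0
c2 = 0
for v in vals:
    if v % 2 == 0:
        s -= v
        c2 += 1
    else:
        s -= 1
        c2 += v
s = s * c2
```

v=2: even, s = 0-2 = -2; c2=1
v=1: not even, s = (-2)-1 = -3; c2=2
v=13: not even, s = (-3)-1 = -4; c2=15
v=7: not even, s = (-4)-1 = -5; c2=22
v=5: not even, s = (-5)-1 = -6; c2=27
v=2: even, s = (-6)-2 = -8; c2=28
v=5: not even, s = (-8)-1 = -9; c2=33
s*c2 = (-9)*33 = -297

-297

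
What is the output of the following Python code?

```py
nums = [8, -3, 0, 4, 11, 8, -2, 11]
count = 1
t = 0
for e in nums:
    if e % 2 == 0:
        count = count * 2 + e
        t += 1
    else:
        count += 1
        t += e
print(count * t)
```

5064

e=8: even, count = 1*2+8 = 10; t=1
e=-3: not even, count = 10+1 = 11; t=-2
e=0: even, count = 11*2+0 = 22; t=-1
e=4: even, count = 22*2+4 = 48; t=0
e=11: not even, count = 48+1 = 49; t=11
e=8: even, count = 49*2+8 = 106; t=12
e=-2: even, count = 106*2+(-2) = 210; t=13
e=11: not even, count = 210+1 = 211; t=24
count*t = 211*24 = 5064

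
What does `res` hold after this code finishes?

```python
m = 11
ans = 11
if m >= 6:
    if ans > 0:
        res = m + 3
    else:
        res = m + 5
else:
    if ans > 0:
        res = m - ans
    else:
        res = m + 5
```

m=11, ans=11
m >= 6 is True; ans > 0 is True
→ res = m + 3 = 14

14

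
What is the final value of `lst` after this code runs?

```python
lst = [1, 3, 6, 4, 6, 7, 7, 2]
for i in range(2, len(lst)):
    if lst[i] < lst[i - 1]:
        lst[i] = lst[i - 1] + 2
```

i=2: 6>=3, unchanged → [1, 3, 6, 4, 6, 7, 7, 2]
i=3: 4<6, lst[3] = 6+2 = 8 → [1, 3, 6, 8, 6, 7, 7, 2]
i=4: 6<8, lst[4] = 8+2 = 10 → [1, 3, 6, 8, 10, 7, 7, 2]
i=5: 7<10, lst[5] = 10+2 = 12 → [1, 3, 6, 8, 10, 12, 7, 2]
i=6: 7<12, lst[6] = 12+2 = 14 → [1, 3, 6, 8, 10, 12, 14, 2]
i=7: 2<14, lst[7] = 14+2 = 16 → [1, 3, 6, 8, 10, 12, 14, 16]

[1, 3, 6, 8, 10, 12, 14, 16]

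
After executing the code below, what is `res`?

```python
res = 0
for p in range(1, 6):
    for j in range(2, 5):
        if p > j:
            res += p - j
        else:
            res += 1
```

p=1,j=2: not 1>2, res = 0+1 = 1
p=1,j=3: not 1>3, res = 1+1 = 2
p=1,j=4: not 1>4, res = 2+1 = 3
p=2,j=2: not 2>2, res = 3+1 = 4
p=2,j=3: not 2>3, res = 4+1 = 5
p=2,j=4: not 2>4, res = 5+1 = 6
p=3,j=2: 3>2, res = 6+1 = 7
p=3,j=3: not 3>3, res = 7+1 = 8
p=3,j=4: not 3>4, res = 8+1 = 9
p=4,j=2: 4>2, res = 9+2 = 11
p=4,j=3: 4>3, res = 11+1 = 12
p=4,j=4: not 4>4, res = 12+1 = 13
p=5,j=2: 5>2, res = 13+3 = 16
p=5,j=3: 5>3, res = 16+2 = 18
p=5,j=4: 5>4, res = 18+1 = 19

19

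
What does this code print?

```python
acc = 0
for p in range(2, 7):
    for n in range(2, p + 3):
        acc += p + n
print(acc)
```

p=2,n=2: acc = 0+4 = 4
p=2,n=3: acc = 4+5 = 9
p=2,n=4: acc = 9+6 = 15
p=3,n=2: acc = 15+5 = 20
p=3,n=3: acc = 20+6 = 26
p=3,n=4: acc = 26+7 = 33
p=3,n=5: acc = 33+8 = 41
p=4,n=2: acc = 41+6 = 47
p=4,n=3: acc = 47+7 = 54
p=4,n=4: acc = 54+8 = 62
p=4,n=5: acc = 62+9 = 71
p=4,n=6: acc = 71+10 = 81
p=5,n=2: acc = 81+7 = 88
p=5,n=3: acc = 88+8 = 96
p=5,n=4: acc = 96+9 = 105
p=5,n=5: acc = 105+10 = 115
p=5,n=6: acc = 115+11 = 126
p=5,n=7: acc = 126+12 = 138
p=6,n=2: acc = 138+8 = 146
p=6,n=3: acc = 146+9 = 155
p=6,n=4: acc = 155+10 = 165
p=6,n=5: acc = 165+11 = 176
p=6,n=6: acc = 176+12 = 188
p=6,n=7: acc = 188+13 = 201
p=6,n=8: acc = 201+14 = 215

215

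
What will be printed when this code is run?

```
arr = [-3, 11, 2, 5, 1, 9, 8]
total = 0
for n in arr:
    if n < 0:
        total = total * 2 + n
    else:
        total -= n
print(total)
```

-39

n=-3: <0, total = 0*2+(-3) = -3
n=11: not <0, total = (-3)-11 = -14
n=2: not <0, total = (-14)-2 = -16
n=5: not <0, total = (-16)-5 = -21
n=1: not <0, total = (-21)-1 = -22
n=9: not <0, total = (-22)-9 = -31
n=8: not <0, total = (-31)-8 = -39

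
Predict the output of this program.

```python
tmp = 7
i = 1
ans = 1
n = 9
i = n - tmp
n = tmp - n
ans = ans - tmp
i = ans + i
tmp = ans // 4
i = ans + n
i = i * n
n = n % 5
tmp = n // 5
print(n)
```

i = 9-7 = 2
n = 7-9 = -2
ans = 1-7 = -6
i = (-6)+2 = -4
tmp = (-6)//4 = -2
i = (-6)+(-2) = -8
i = (-8)*(-2) = 16
n = (-2)%5 = 3
tmp = 3//5 = 0

3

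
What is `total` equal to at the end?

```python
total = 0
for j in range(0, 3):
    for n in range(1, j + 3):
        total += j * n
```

j=0,n=1: total = 0+0 = 0
j=0,n=2: total = 0+0 = 0
j=1,n=1: total = 0+1 = 1
j=1,n=2: total = 1+2 = 3
j=1,n=3: total = 3+3 = 6
j=2,n=1: total = 6+2 = 8
j=2,n=2: total = 8+4 = 12
j=2,n=3: total = 12+6 = 18
j=2,n=4: total = 18+8 = 26

26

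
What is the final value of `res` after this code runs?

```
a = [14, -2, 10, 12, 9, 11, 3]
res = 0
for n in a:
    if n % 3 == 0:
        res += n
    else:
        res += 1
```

n=14: not %3==0, res = 0+1 = 1
n=-2: not %3==0, res = 1+1 = 2
n=10: not %3==0, res = 2+1 = 3
n=12: %3==0, res = 3+12 = 15
n=9: %3==0, res = 15+9 = 24
n=11: not %3==0, res = 24+1 = 25
n=3: %3==0, res = 25+3 = 28

28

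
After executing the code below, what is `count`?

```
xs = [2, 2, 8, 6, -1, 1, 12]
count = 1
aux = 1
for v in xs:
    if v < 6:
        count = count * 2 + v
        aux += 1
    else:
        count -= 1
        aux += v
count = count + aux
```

v=2: <6, count = 1*2+2 = 4; aux=2
v=2: <6, count = 4*2+2 = 10; aux=3
v=8: not <6, count = 10-1 = 9; aux=11
v=6: not <6, count = 9-1 = 8; aux=17
v=-1: <6, count = 8*2+(-1) = 15; aux=18
v=1: <6, count = 15*2+1 = 31; aux=19
v=12: not <6, count = 31-1 = 30; aux=31
count+aux = 30+31 = 61

61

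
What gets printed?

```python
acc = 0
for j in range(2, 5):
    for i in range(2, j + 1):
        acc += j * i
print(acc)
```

j=2,i=2: acc = 0+4 = 4
j=3,i=2: acc = 4+6 = 10
j=3,i=3: acc = 10+9 = 19
j=4,i=2: acc = 19+8 = 27
j=4,i=3: acc = 27+12 = 39
j=4,i=4: acc = 39+16 = 55

55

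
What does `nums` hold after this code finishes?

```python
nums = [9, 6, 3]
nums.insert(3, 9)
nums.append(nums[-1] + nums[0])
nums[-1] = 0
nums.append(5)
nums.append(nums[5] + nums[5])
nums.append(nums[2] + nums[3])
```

insert 9 at 3 → [9, 6, 3, 9]
append nums[-1]+nums[0] = 9+9 = 18 → [9, 6, 3, 9, 18]
nums[-1] = 0 → [9, 6, 3, 9, 0]
append 5 → [9, 6, 3, 9, 0, 5]
append nums[5]+nums[5] = 5+5 = 10 → [9, 6, 3, 9, 0, 5, 10]
append nums[2]+nums[3] = 3+9 = 12 → [9, 6, 3, 9, 0, 5, 10, 12]

[9, 6, 3, 9, 0, 5, 10, 12]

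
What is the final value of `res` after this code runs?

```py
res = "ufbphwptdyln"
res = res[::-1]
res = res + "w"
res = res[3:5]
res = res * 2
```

'dtdt'

reverse → 'nlydtpwhpbfu'
+ 'w' → 'nlydtpwhpbfuw'
slice [3:5] → 'dt'
repeat ×2 → 'dtdt'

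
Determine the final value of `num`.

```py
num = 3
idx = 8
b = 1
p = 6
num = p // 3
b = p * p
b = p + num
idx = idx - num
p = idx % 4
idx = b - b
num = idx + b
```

num = 6//3 = 2
b = 6*6 = 36
b = 6+2 = 8
idx = 8-2 = 6
p = 6%4 = 2
idx = 8-8 = 0
num = 0+8 = 8

8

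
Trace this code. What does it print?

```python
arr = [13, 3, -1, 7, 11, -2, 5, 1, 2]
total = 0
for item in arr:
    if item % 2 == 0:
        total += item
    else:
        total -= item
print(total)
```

item=13: not even, total = 0-13 = -13
item=3: not even, total = (-13)-3 = -16
item=-1: not even, total = (-16)-(-1) = -15
item=7: not even, total = (-15)-7 = -22
item=11: not even, total = (-22)-11 = -33
item=-2: even, total = (-33)+(-2) = -35
item=5: not even, total = (-35)-5 = -40
item=1: not even, total = (-40)-1 = -41
item=2: even, total = (-41)+2 = -39

-39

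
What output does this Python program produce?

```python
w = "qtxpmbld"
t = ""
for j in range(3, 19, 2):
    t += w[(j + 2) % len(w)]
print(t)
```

j=3: add w[5]='b' → 'b'
j=5: add w[7]='d' → 'bd'
j=7: add w[1]='t' → 'bdt'
j=9: add w[3]='p' → 'bdtp'
j=11: add w[5]='b' → 'bdtpb'
j=13: add w[7]='d' → 'bdtpbd'
j=15: add w[1]='t' → 'bdtpbdt'
j=17: add w[3]='p' → 'bdtpbdtp'

bdtpbdtp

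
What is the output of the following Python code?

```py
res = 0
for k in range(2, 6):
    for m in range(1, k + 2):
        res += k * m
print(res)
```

207

k=2,m=1: res = 0+2 = 2
k=2,m=2: res = 2+4 = 6
k=2,m=3: res = 6+6 = 12
k=3,m=1: res = 12+3 = 15
k=3,m=2: res = 15+6 = 21
k=3,m=3: res = 21+9 = 30
k=3,m=4: res = 30+12 = 42
k=4,m=1: res = 42+4 = 46
k=4,m=2: res = 46+8 = 54
k=4,m=3: res = 54+12 = 66
k=4,m=4: res = 66+16 = 82
k=4,m=5: res = 82+20 = 102
k=5,m=1: res = 102+5 = 107
k=5,m=2: res = 107+10 = 117
k=5,m=3: res = 117+15 = 132
k=5,m=4: res = 132+20 = 152
k=5,m=5: res = 152+25 = 177
k=5,m=6: res = 177+30 = 207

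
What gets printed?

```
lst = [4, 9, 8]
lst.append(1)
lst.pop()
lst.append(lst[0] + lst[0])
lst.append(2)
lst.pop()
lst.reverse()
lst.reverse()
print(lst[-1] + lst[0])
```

append 1 → [4, 9, 8, 1]
pop() removes 1 → [4, 9, 8]
append lst[0]+lst[0] = 4+4 = 8 → [4, 9, 8, 8]
append 2 → [4, 9, 8, 8, 2]
pop() removes 2 → [4, 9, 8, 8]
reverse → [8, 8, 9, 4]
reverse → [4, 9, 8, 8]
lst[-1]+lst[0] = 8+4 = 12

12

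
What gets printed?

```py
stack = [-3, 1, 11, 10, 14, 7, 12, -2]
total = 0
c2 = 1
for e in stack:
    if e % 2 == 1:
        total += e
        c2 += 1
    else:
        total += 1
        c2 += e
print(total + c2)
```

e=-3: odd, total = 0+(-3) = -3; c2=2
e=1: odd, total = (-3)+1 = -2; c2=3
e=11: odd, total = (-2)+11 = 9; c2=4
e=10: not odd, total = 9+1 = 10; c2=14
e=14: not odd, total = 10+1 = 11; c2=28
e=7: odd, total = 11+7 = 18; c2=29
e=12: not odd, total = 18+1 = 19; c2=41
e=-2: not odd, total = 19+1 = 20; c2=39
total+c2 = 20+39 = 59

59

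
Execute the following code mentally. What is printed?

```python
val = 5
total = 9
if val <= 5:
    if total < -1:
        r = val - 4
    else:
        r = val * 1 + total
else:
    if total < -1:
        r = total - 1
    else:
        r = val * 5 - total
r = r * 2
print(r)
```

val=5, total=9
val <= 5 is True; total < -1 is False
→ r = val * 1 + total = 14
r = 14*2 = 28

28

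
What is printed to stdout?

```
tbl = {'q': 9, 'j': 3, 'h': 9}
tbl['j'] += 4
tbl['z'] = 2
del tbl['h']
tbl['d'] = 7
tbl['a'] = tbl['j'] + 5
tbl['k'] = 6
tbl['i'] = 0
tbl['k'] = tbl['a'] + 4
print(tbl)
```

{'q': 9, 'j': 7, 'z': 2, 'd': 7, 'a': 12, 'k': 16, 'i': 0}

tbl['j'] = 3+4 = 7 → {'q': 9, 'j': 7, 'h': 9}
tbl['z'] = 2 → {'q': 9, 'j': 7, 'h': 9, 'z': 2}
del 'h' → {'q': 9, 'j': 7, 'z': 2}
tbl['d'] = 7 → {'q': 9, 'j': 7, 'z': 2, 'd': 7}
tbl['a'] = tbl['j']+5 = 12 → {'q': 9, 'j': 7, 'z': 2, 'd': 7, 'a': 12}
tbl['k'] = 6 → {'q': 9, 'j': 7, 'z': 2, 'd': 7, 'a': 12, 'k': 6}
tbl['i'] = 0 → {'q': 9, 'j': 7, 'z': 2, 'd': 7, 'a': 12, 'k': 6, 'i': 0}
tbl['k'] = tbl['a']+4 = 16 → {'q': 9, 'j': 7, 'z': 2, 'd': 7, 'a': 12, 'k': 16, 'i': 0}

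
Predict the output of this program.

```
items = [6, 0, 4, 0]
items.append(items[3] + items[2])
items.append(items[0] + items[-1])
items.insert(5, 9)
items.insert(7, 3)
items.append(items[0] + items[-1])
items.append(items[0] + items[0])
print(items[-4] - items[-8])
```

6

append items[3]+items[2] = 0+4 = 4 → [6, 0, 4, 0, 4]
append items[0]+items[-1] = 6+4 = 10 → [6, 0, 4, 0, 4, 10]
insert 9 at 5 → [6, 0, 4, 0, 4, 9, 10]
insert 3 at 7 → [6, 0, 4, 0, 4, 9, 10, 3]
append items[0]+items[-1] = 6+3 = 9 → [6, 0, 4, 0, 4, 9, 10, 3, 9]
append items[0]+items[0] = 6+6 = 12 → [6, 0, 4, 0, 4, 9, 10, 3, 9, 12]
items[-4]-items[-8] = 10-4 = 6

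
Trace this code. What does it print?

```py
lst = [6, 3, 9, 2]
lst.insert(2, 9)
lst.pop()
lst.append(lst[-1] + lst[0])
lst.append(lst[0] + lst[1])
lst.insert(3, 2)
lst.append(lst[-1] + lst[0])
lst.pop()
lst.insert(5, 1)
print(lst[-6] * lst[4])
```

insert 9 at 2 → [6, 3, 9, 9, 2]
pop() removes 2 → [6, 3, 9, 9]
append lst[-1]+lst[0] = 9+6 = 15 → [6, 3, 9, 9, 15]
append lst[0]+lst[1] = 6+3 = 9 → [6, 3, 9, 9, 15, 9]
insert 2 at 3 → [6, 3, 9, 2, 9, 15, 9]
append lst[-1]+lst[0] = 9+6 = 15 → [6, 3, 9, 2, 9, 15, 9, 15]
pop() removes 15 → [6, 3, 9, 2, 9, 15, 9]
insert 1 at 5 → [6, 3, 9, 2, 9, 1, 15, 9]
lst[-6]*lst[4] = 9*9 = 81

81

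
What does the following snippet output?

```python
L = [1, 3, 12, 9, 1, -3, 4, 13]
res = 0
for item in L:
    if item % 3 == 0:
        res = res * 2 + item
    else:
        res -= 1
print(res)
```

67

item=1: not %3==0, res = 0-1 = -1
item=3: %3==0, res = (-1)*2+3 = 1
item=12: %3==0, res = 1*2+12 = 14
item=9: %3==0, res = 14*2+9 = 37
item=1: not %3==0, res = 37-1 = 36
item=-3: %3==0, res = 36*2+(-3) = 69
item=4: not %3==0, res = 69-1 = 68
item=13: not %3==0, res = 68-1 = 67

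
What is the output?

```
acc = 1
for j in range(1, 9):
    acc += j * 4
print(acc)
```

145

j=1: acc = 1+1*4 = 5
j=2: acc = 5+2*4 = 13
j=3: acc = 13+3*4 = 25
j=4: acc = 25+4*4 = 41
j=5: acc = 41+5*4 = 61
j=6: acc = 61+6*4 = 85
j=7: acc = 85+7*4 = 113
j=8: acc = 113+8*4 = 145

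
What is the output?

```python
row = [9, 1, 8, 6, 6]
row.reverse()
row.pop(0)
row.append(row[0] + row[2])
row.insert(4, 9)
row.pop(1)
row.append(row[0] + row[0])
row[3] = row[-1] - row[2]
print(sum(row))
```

reverse → [6, 6, 8, 1, 9]
pop(0) removes 6 → [6, 8, 1, 9]
append row[0]+row[2] = 6+1 = 7 → [6, 8, 1, 9, 7]
insert 9 at 4 → [6, 8, 1, 9, 9, 7]
pop(1) removes 8 → [6, 1, 9, 9, 7]
append row[0]+row[0] = 6+6 = 12 → [6, 1, 9, 9, 7, 12]
row[3] = row[-1]-row[2] = 12-9 = 3 → [6, 1, 9, 3, 7, 12]
sum = 38

38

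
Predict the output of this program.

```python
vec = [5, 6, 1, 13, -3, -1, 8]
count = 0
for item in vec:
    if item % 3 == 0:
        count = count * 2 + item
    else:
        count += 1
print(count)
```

19

item=5: not %3==0, count = 0+1 = 1
item=6: %3==0, count = 1*2+6 = 8
item=1: not %3==0, count = 8+1 = 9
item=13: not %3==0, count = 9+1 = 10
item=-3: %3==0, count = 10*2+(-3) = 17
item=-1: not %3==0, count = 17+1 = 18
item=8: not %3==0, count = 18+1 = 19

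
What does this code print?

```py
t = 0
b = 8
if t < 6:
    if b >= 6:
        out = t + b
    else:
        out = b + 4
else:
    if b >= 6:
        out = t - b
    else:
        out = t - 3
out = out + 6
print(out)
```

14

t=0, b=8
t < 6 is True; b >= 6 is True
→ out = t + b = 8
out = 8+6 = 14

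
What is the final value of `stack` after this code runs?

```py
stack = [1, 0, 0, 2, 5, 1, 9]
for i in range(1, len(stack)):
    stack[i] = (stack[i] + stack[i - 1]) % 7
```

i=1: stack[1] = (0+1)%7 = 1 → [1, 1, 0, 2, 5, 1, 9]
i=2: stack[2] = (0+1)%7 = 1 → [1, 1, 1, 2, 5, 1, 9]
i=3: stack[3] = (2+1)%7 = 3 → [1, 1, 1, 3, 5, 1, 9]
i=4: stack[4] = (5+3)%7 = 1 → [1, 1, 1, 3, 1, 1, 9]
i=5: stack[5] = (1+1)%7 = 2 → [1, 1, 1, 3, 1, 2, 9]
i=6: stack[6] = (9+2)%7 = 4 → [1, 1, 1, 3, 1, 2, 4]

[1, 1, 1, 3, 1, 2, 4]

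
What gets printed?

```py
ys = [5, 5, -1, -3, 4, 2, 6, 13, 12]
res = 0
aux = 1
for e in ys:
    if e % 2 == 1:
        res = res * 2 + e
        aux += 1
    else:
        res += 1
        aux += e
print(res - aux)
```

100

e=5: odd, res = 0*2+5 = 5; aux=2
e=5: odd, res = 5*2+5 = 15; aux=3
e=-1: odd, res = 15*2+(-1) = 29; aux=4
e=-3: odd, res = 29*2+(-3) = 55; aux=5
e=4: not odd, res = 55+1 = 56; aux=9
e=2: not odd, res = 56+1 = 57; aux=11
e=6: not odd, res = 57+1 = 58; aux=17
e=13: odd, res = 58*2+13 = 129; aux=18
e=12: not odd, res = 129+1 = 130; aux=30
res-aux = 130-30 = 100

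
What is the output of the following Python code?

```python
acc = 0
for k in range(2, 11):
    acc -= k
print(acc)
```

-54

k=2: acc = 0-2 = -2
k=3: acc = (-2)-3 = -5
k=4: acc = (-5)-4 = -9
k=5: acc = (-9)-5 = -14
k=6: acc = (-14)-6 = -20
k=7: acc = (-20)-7 = -27
k=8: acc = (-27)-8 = -35
k=9: acc = (-35)-9 = -44
k=10: acc = (-44)-10 = -54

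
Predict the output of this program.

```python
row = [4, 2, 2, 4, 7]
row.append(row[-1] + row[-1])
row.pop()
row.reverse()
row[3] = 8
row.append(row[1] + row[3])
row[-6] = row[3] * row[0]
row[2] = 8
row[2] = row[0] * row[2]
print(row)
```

append row[-1]+row[-1] = 7+7 = 14 → [4, 2, 2, 4, 7, 14]
pop() removes 14 → [4, 2, 2, 4, 7]
reverse → [7, 4, 2, 2, 4]
row[3] = 8 → [7, 4, 2, 8, 4]
append row[1]+row[3] = 4+8 = 12 → [7, 4, 2, 8, 4, 12]
row[-6] = row[3]*row[0] = 8*7 = 56 → [56, 4, 2, 8, 4, 12]
row[2] = 8 → [56, 4, 8, 8, 4, 12]
row[2] = row[0]*row[2] = 56*8 = 448 → [56, 4, 448, 8, 4, 12]

[56, 4, 448, 8, 4, 12]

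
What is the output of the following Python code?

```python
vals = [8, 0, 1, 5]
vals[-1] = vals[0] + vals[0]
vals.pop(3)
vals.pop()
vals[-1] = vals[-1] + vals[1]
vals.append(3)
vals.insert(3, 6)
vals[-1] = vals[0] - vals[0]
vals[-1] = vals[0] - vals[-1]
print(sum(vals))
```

vals[-1] = vals[0]+vals[0] = 8+8 = 16 → [8, 0, 1, 16]
pop(3) removes 16 → [8, 0, 1]
pop() removes 1 → [8, 0]
vals[-1] = vals[-1]+vals[1] = 0+0 = 0 → [8, 0]
append 3 → [8, 0, 3]
insert 6 at 3 → [8, 0, 3, 6]
vals[-1] = vals[0]-vals[0] = 8-8 = 0 → [8, 0, 3, 0]
vals[-1] = vals[0]-vals[-1] = 8-0 = 8 → [8, 0, 3, 8]
sum = 19

19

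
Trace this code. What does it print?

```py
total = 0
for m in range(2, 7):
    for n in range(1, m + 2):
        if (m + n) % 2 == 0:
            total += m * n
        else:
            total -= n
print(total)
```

110

m=2,n=1: odd sum, total = 0-1 = -1
m=2,n=2: even sum, total = (-1)+4 = 3
m=2,n=3: odd sum, total = 3-3 = 0
m=3,n=1: even sum, total = 0+3 = 3
m=3,n=2: odd sum, total = 3-2 = 1
m=3,n=3: even sum, total = 1+9 = 10
m=3,n=4: odd sum, total = 10-4 = 6
m=4,n=1: odd sum, total = 6-1 = 5
m=4,n=2: even sum, total = 5+8 = 13
m=4,n=3: odd sum, total = 13-3 = 10
m=4,n=4: even sum, total = 10+16 = 26
m=4,n=5: odd sum, total = 26-5 = 21
m=5,n=1: even sum, total = 21+5 = 26
m=5,n=2: odd sum, total = 26-2 = 24
m=5,n=3: even sum, total = 24+15 = 39
m=5,n=4: odd sum, total = 39-4 = 35
m=5,n=5: even sum, total = 35+25 = 60
m=5,n=6: odd sum, total = 60-6 = 54
m=6,n=1: odd sum, total = 54-1 = 53
m=6,n=2: even sum, total = 53+12 = 65
m=6,n=3: odd sum, total = 65-3 = 62
m=6,n=4: even sum, total = 62+24 = 86
m=6,n=5: odd sum, total = 86-5 = 81
m=6,n=6: even sum, total = 81+36 = 117
m=6,n=7: odd sum, total = 117-7 = 110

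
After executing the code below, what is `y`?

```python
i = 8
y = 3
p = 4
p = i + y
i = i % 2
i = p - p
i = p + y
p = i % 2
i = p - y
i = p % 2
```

p = 8+3 = 11
i = 8%2 = 0
i = 11-11 = 0
i = 11+3 = 14
p = 14%2 = 0
i = 0-3 = -3
i = 0%2 = 0

3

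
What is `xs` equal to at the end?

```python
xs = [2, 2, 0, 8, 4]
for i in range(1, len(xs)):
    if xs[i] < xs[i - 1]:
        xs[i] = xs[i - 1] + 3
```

i=1: 2>=2, unchanged → [2, 2, 0, 8, 4]
i=2: 0<2, xs[2] = 2+3 = 5 → [2, 2, 5, 8, 4]
i=3: 8>=5, unchanged → [2, 2, 5, 8, 4]
i=4: 4<8, xs[4] = 8+3 = 11 → [2, 2, 5, 8, 11]

[2, 2, 5, 8, 11]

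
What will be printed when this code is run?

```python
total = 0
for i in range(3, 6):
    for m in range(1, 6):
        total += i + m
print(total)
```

105

i=3,m=1: total = 0+4 = 4
i=3,m=2: total = 4+5 = 9
i=3,m=3: total = 9+6 = 15
i=3,m=4: total = 15+7 = 22
i=3,m=5: total = 22+8 = 30
i=4,m=1: total = 30+5 = 35
i=4,m=2: total = 35+6 = 41
i=4,m=3: total = 41+7 = 48
i=4,m=4: total = 48+8 = 56
i=4,m=5: total = 56+9 = 65
i=5,m=1: total = 65+6 = 71
i=5,m=2: total = 71+7 = 78
i=5,m=3: total = 78+8 = 86
i=5,m=4: total = 86+9 = 95
i=5,m=5: total = 95+10 = 105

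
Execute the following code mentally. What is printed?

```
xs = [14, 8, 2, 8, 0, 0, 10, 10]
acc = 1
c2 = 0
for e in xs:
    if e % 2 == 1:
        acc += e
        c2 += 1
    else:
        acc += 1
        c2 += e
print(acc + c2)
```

61

e=14: not odd, acc = 1+1 = 2; c2=14
e=8: not odd, acc = 2+1 = 3; c2=22
e=2: not odd, acc = 3+1 = 4; c2=24
e=8: not odd, acc = 4+1 = 5; c2=32
e=0: not odd, acc = 5+1 = 6; c2=32
e=0: not odd, acc = 6+1 = 7; c2=32
e=10: not odd, acc = 7+1 = 8; c2=42
e=10: not odd, acc = 8+1 = 9; c2=52
acc+c2 = 9+52 = 61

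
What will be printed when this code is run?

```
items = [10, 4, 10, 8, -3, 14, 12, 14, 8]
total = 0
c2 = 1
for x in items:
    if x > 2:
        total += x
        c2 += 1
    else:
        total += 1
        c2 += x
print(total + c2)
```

x=10: >2, total = 0+10 = 10; c2=2
x=4: >2, total = 10+4 = 14; c2=3
x=10: >2, total = 14+10 = 24; c2=4
x=8: >2, total = 24+8 = 32; c2=5
x=-3: not >2, total = 32+1 = 33; c2=2
x=14: >2, total = 33+14 = 47; c2=3
x=12: >2, total = 47+12 = 59; c2=4
x=14: >2, total = 59+14 = 73; c2=5
x=8: >2, total = 73+8 = 81; c2=6
total+c2 = 81+6 = 87

87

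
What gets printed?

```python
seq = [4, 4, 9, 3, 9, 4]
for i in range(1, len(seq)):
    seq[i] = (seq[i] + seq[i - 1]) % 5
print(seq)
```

i=1: seq[1] = (4+4)%5 = 3 → [4, 3, 9, 3, 9, 4]
i=2: seq[2] = (9+3)%5 = 2 → [4, 3, 2, 3, 9, 4]
i=3: seq[3] = (3+2)%5 = 0 → [4, 3, 2, 0, 9, 4]
i=4: seq[4] = (9+0)%5 = 4 → [4, 3, 2, 0, 4, 4]
i=5: seq[5] = (4+4)%5 = 3 → [4, 3, 2, 0, 4, 3]

[4, 3, 2, 0, 4, 3]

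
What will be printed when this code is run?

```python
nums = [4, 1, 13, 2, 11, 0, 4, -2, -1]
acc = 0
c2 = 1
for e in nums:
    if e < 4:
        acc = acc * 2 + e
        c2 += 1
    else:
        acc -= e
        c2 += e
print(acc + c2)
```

e=4: not <4, acc = 0-4 = -4; c2=5
e=1: <4, acc = (-4)*2+1 = -7; c2=6
e=13: not <4, acc = (-7)-13 = -20; c2=19
e=2: <4, acc = (-20)*2+2 = -38; c2=20
e=11: not <4, acc = (-38)-11 = -49; c2=31
e=0: <4, acc = (-49)*2+0 = -98; c2=32
e=4: not <4, acc = (-98)-4 = -102; c2=36
e=-2: <4, acc = (-102)*2+(-2) = -206; c2=37
e=-1: <4, acc = (-206)*2+(-1) = -413; c2=38
acc+c2 = (-413)+38 = -375

-375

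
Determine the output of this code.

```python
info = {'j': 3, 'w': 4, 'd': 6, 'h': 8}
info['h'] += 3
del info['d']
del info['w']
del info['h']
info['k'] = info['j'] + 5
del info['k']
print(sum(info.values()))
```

3

info['h'] = 8+3 = 11 → {'j': 3, 'w': 4, 'd': 6, 'h': 11}
del 'd' → {'j': 3, 'w': 4, 'h': 11}
del 'w' → {'j': 3, 'h': 11}
del 'h' → {'j': 3}
info['k'] = info['j']+5 = 8 → {'j': 3, 'k': 8}
del 'k' → {'j': 3}
sum of values = 3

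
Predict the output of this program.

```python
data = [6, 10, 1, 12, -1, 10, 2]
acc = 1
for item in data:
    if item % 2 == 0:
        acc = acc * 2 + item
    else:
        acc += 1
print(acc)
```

item=6: even, acc = 1*2+6 = 8
item=10: even, acc = 8*2+10 = 26
item=1: not even, acc = 26+1 = 27
item=12: even, acc = 27*2+12 = 66
item=-1: not even, acc = 66+1 = 67
item=10: even, acc = 67*2+10 = 144
item=2: even, acc = 144*2+2 = 290

290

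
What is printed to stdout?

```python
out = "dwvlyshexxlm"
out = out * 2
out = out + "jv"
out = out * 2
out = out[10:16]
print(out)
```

repeat ×2 → 'dwvlyshexxlmdwvlyshexxlm'
+ 'jv' → 'dwvlyshexxlmdwvlyshexxlmjv'
repeat ×2 → 'dwvlyshexxlmdwvlyshexxlmjvdwvlyshexxlmdwvlyshexxlmjv'
slice [10:16] → 'lmdwvl'

lmdwvl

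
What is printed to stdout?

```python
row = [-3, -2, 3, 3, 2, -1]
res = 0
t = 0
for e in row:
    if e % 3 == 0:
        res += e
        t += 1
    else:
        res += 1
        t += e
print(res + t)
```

8

e=-3: %3==0, res = 0+(-3) = -3; t=1
e=-2: not %3==0, res = (-3)+1 = -2; t=-1
e=3: %3==0, res = (-2)+3 = 1; t=0
e=3: %3==0, res = 1+3 = 4; t=1
e=2: not %3==0, res = 4+1 = 5; t=3
e=-1: not %3==0, res = 5+1 = 6; t=2
res+t = 6+2 = 8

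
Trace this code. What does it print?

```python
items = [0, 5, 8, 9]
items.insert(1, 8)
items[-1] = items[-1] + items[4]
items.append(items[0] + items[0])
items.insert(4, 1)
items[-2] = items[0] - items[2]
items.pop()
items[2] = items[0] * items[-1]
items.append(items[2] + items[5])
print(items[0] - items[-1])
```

5

insert 8 at 1 → [0, 8, 5, 8, 9]
items[-1] = items[-1]+items[4] = 9+9 = 18 → [0, 8, 5, 8, 18]
append items[0]+items[0] = 0+0 = 0 → [0, 8, 5, 8, 18, 0]
insert 1 at 4 → [0, 8, 5, 8, 1, 18, 0]
items[-2] = items[0]-items[2] = 0-5 = -5 → [0, 8, 5, 8, 1, -5, 0]
pop() removes 0 → [0, 8, 5, 8, 1, -5]
items[2] = items[0]*items[-1] = 0*(-5) = 0 → [0, 8, 0, 8, 1, -5]
append items[2]+items[5] = 0+(-5) = -5 → [0, 8, 0, 8, 1, -5, -5]
items[0]-items[-1] = 0-(-5) = 5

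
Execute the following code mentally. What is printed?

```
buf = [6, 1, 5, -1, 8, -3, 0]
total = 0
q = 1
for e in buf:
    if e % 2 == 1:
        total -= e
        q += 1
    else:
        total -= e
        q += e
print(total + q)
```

3

e=6: not odd, total = 0-6 = -6; q=7
e=1: odd, total = (-6)-1 = -7; q=8
e=5: odd, total = (-7)-5 = -12; q=9
e=-1: odd, total = (-12)-(-1) = -11; q=10
e=8: not odd, total = (-11)-8 = -19; q=18
e=-3: odd, total = (-19)-(-3) = -16; q=19
e=0: not odd, total = (-16)-0 = -16; q=19
total+q = (-16)+19 = 3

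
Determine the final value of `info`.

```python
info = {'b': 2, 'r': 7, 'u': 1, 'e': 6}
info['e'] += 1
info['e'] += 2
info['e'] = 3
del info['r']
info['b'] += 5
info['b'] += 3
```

{'b': 10, 'u': 1, 'e': 3}

info['e'] = 6+1 = 7 → {'b': 2, 'r': 7, 'u': 1, 'e': 7}
info['e'] = 7+2 = 9 → {'b': 2, 'r': 7, 'u': 1, 'e': 9}
info['e'] = 3 → {'b': 2, 'r': 7, 'u': 1, 'e': 3}
del 'r' → {'b': 2, 'u': 1, 'e': 3}
info['b'] = 2+5 = 7 → {'b': 7, 'u': 1, 'e': 3}
info['b'] = 7+3 = 10 → {'b': 10, 'u': 1, 'e': 3}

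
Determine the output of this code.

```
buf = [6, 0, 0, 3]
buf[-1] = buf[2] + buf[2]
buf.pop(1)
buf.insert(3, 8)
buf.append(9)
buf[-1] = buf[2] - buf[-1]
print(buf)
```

[6, 0, 0, 8, -9]

buf[-1] = buf[2]+buf[2] = 0+0 = 0 → [6, 0, 0, 0]
pop(1) removes 0 → [6, 0, 0]
insert 8 at 3 → [6, 0, 0, 8]
append 9 → [6, 0, 0, 8, 9]
buf[-1] = buf[2]-buf[-1] = 0-9 = -9 → [6, 0, 0, 8, -9]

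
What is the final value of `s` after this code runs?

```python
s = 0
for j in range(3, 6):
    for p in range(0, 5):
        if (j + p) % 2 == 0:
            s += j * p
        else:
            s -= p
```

j=3,p=0: odd sum, s = 0-0 = 0
j=3,p=1: even sum, s = 0+3 = 3
j=3,p=2: odd sum, s = 3-2 = 1
j=3,p=3: even sum, s = 1+9 = 10
j=3,p=4: odd sum, s = 10-4 = 6
j=4,p=0: even sum, s = 6+0 = 6
j=4,p=1: odd sum, s = 6-1 = 5
j=4,p=2: even sum, s = 5+8 = 13
j=4,p=3: odd sum, s = 13-3 = 10
j=4,p=4: even sum, s = 10+16 = 26
j=5,p=0: odd sum, s = 26-0 = 26
j=5,p=1: even sum, s = 26+5 = 31
j=5,p=2: odd sum, s = 31-2 = 29
j=5,p=3: even sum, s = 29+15 = 44
j=5,p=4: odd sum, s = 44-4 = 40

40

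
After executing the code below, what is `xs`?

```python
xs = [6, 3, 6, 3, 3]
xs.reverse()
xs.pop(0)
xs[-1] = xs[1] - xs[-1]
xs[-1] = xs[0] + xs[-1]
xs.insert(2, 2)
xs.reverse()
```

[3, 3, 2, 6, 3]

reverse → [3, 3, 6, 3, 6]
pop(0) removes 3 → [3, 6, 3, 6]
xs[-1] = xs[1]-xs[-1] = 6-6 = 0 → [3, 6, 3, 0]
xs[-1] = xs[0]+xs[-1] = 3+0 = 3 → [3, 6, 3, 3]
insert 2 at 2 → [3, 6, 2, 3, 3]
reverse → [3, 3, 2, 6, 3]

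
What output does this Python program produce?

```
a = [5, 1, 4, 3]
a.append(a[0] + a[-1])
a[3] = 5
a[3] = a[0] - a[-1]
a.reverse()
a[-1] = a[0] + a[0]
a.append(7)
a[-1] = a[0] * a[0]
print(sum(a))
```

90

append a[0]+a[-1] = 5+3 = 8 → [5, 1, 4, 3, 8]
a[3] = 5 → [5, 1, 4, 5, 8]
a[3] = a[0]-a[-1] = 5-8 = -3 → [5, 1, 4, -3, 8]
reverse → [8, -3, 4, 1, 5]
a[-1] = a[0]+a[0] = 8+8 = 16 → [8, -3, 4, 1, 16]
append 7 → [8, -3, 4, 1, 16, 7]
a[-1] = a[0]*a[0] = 8*8 = 64 → [8, -3, 4, 1, 16, 64]
sum = 90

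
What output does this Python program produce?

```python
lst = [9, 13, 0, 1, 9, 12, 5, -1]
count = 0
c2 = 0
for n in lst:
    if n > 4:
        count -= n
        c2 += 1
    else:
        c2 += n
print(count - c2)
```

n=9: >4, count = 0-9 = -9; c2=1
n=13: >4, count = (-9)-13 = -22; c2=2
n=0: not >4; c2=2
n=1: not >4; c2=3
n=9: >4, count = (-22)-9 = -31; c2=4
n=12: >4, count = (-31)-12 = -43; c2=5
n=5: >4, count = (-43)-5 = -48; c2=6
n=-1: not >4; c2=5
count-c2 = (-48)-5 = -53

-53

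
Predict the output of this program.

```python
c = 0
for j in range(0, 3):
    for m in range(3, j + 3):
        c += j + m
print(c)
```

15

j=1,m=3: c = 0+4 = 4
j=2,m=3: c = 4+5 = 9
j=2,m=4: c = 9+6 = 15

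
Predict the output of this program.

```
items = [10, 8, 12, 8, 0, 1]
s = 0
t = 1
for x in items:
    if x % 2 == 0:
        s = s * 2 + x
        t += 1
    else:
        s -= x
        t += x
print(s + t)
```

294

x=10: even, s = 0*2+10 = 10; t=2
x=8: even, s = 10*2+8 = 28; t=3
x=12: even, s = 28*2+12 = 68; t=4
x=8: even, s = 68*2+8 = 144; t=5
x=0: even, s = 144*2+0 = 288; t=6
x=1: not even, s = 288-1 = 287; t=7
s+t = 287+7 = 294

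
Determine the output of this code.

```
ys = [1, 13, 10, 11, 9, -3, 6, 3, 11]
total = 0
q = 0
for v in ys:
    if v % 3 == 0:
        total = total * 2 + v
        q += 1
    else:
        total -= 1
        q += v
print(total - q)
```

v=1: not %3==0, total = 0-1 = -1; q=1
v=13: not %3==0, total = (-1)-1 = -2; q=14
v=10: not %3==0, total = (-2)-1 = -3; q=24
v=11: not %3==0, total = (-3)-1 = -4; q=35
v=9: %3==0, total = (-4)*2+9 = 1; q=36
v=-3: %3==0, total = 1*2+(-3) = -1; q=37
v=6: %3==0, total = (-1)*2+6 = 4; q=38
v=3: %3==0, total = 4*2+3 = 11; q=39
v=11: not %3==0, total = 11-1 = 10; q=50
total-q = 10-50 = -40

-40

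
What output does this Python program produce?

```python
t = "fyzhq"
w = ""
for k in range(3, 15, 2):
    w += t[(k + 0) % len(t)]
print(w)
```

k=3: add t[3]='h' → 'h'
k=5: add t[0]='f' → 'hf'
k=7: add t[2]='z' → 'hfz'
k=9: add t[4]='q' → 'hfzq'
k=11: add t[1]='y' → 'hfzqy'
k=13: add t[3]='h' → 'hfzqyh'

hfzqyh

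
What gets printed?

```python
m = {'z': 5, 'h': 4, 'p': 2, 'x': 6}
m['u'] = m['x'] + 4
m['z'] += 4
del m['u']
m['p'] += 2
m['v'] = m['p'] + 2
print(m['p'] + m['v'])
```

m['u'] = m['x']+4 = 10 → {'z': 5, 'h': 4, 'p': 2, 'x': 6, 'u': 10}
m['z'] = 5+4 = 9 → {'z': 9, 'h': 4, 'p': 2, 'x': 6, 'u': 10}
del 'u' → {'z': 9, 'h': 4, 'p': 2, 'x': 6}
m['p'] = 2+2 = 4 → {'z': 9, 'h': 4, 'p': 4, 'x': 6}
m['v'] = m['p']+2 = 6 → {'z': 9, 'h': 4, 'p': 4, 'x': 6, 'v': 6}
m['p']+m['v'] = 4+6 = 10

10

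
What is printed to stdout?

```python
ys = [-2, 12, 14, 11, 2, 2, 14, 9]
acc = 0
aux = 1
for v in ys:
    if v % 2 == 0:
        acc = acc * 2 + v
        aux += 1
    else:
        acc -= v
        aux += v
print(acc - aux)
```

v=-2: even, acc = 0*2+(-2) = -2; aux=2
v=12: even, acc = (-2)*2+12 = 8; aux=3
v=14: even, acc = 8*2+14 = 30; aux=4
v=11: not even, acc = 30-11 = 19; aux=15
v=2: even, acc = 19*2+2 = 40; aux=16
v=2: even, acc = 40*2+2 = 82; aux=17
v=14: even, acc = 82*2+14 = 178; aux=18
v=9: not even, acc = 178-9 = 169; aux=27
acc-aux = 169-27 = 142

142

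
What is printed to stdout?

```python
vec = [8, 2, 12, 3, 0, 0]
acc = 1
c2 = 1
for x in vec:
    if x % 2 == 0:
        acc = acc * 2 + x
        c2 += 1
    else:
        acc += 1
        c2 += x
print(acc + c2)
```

237

x=8: even, acc = 1*2+8 = 10; c2=2
x=2: even, acc = 10*2+2 = 22; c2=3
x=12: even, acc = 22*2+12 = 56; c2=4
x=3: not even, acc = 56+1 = 57; c2=7
x=0: even, acc = 57*2+0 = 114; c2=8
x=0: even, acc = 114*2+0 = 228; c2=9
acc+c2 = 228+9 = 237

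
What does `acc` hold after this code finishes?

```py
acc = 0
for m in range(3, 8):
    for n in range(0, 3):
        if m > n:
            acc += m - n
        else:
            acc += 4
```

m=3,n=0: 3>0, acc = 0+3 = 3
m=3,n=1: 3>1, acc = 3+2 = 5
m=3,n=2: 3>2, acc = 5+1 = 6
m=4,n=0: 4>0, acc = 6+4 = 10
m=4,n=1: 4>1, acc = 10+3 = 13
m=4,n=2: 4>2, acc = 13+2 = 15
m=5,n=0: 5>0, acc = 15+5 = 20
m=5,n=1: 5>1, acc = 20+4 = 24
m=5,n=2: 5>2, acc = 24+3 = 27
m=6,n=0: 6>0, acc = 27+6 = 33
m=6,n=1: 6>1, acc = 33+5 = 38
m=6,n=2: 6>2, acc = 38+4 = 42
m=7,n=0: 7>0, acc = 42+7 = 49
m=7,n=1: 7>1, acc = 49+6 = 55
m=7,n=2: 7>2, acc = 55+5 = 60

60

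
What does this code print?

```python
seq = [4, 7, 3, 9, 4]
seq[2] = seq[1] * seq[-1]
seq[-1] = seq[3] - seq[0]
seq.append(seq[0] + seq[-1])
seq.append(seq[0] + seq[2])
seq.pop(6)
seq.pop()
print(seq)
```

seq[2] = seq[1]*seq[-1] = 7*4 = 28 → [4, 7, 28, 9, 4]
seq[-1] = seq[3]-seq[0] = 9-4 = 5 → [4, 7, 28, 9, 5]
append seq[0]+seq[-1] = 4+5 = 9 → [4, 7, 28, 9, 5, 9]
append seq[0]+seq[2] = 4+28 = 32 → [4, 7, 28, 9, 5, 9, 32]
pop(6) removes 32 → [4, 7, 28, 9, 5, 9]
pop() removes 9 → [4, 7, 28, 9, 5]

[4, 7, 28, 9, 5]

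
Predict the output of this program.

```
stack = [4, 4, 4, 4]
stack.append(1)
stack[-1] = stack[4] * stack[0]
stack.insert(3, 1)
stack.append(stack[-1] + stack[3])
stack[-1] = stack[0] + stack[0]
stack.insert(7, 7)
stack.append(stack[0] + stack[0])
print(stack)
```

[4, 4, 4, 1, 4, 4, 8, 7, 8]

append 1 → [4, 4, 4, 4, 1]
stack[-1] = stack[4]*stack[0] = 1*4 = 4 → [4, 4, 4, 4, 4]
insert 1 at 3 → [4, 4, 4, 1, 4, 4]
append stack[-1]+stack[3] = 4+1 = 5 → [4, 4, 4, 1, 4, 4, 5]
stack[-1] = stack[0]+stack[0] = 4+4 = 8 → [4, 4, 4, 1, 4, 4, 8]
insert 7 at 7 → [4, 4, 4, 1, 4, 4, 8, 7]
append stack[0]+stack[0] = 4+4 = 8 → [4, 4, 4, 1, 4, 4, 8, 7, 8]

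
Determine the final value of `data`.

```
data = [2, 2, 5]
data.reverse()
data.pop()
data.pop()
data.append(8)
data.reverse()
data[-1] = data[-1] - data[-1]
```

reverse → [5, 2, 2]
pop() removes 2 → [5, 2]
pop() removes 2 → [5]
append 8 → [5, 8]
reverse → [8, 5]
data[-1] = data[-1]-data[-1] = 5-5 = 0 → [8, 0]

[8, 0]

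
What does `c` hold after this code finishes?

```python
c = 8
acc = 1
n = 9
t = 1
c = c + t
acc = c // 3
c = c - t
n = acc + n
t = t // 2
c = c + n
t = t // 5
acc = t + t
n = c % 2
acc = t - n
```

c = 8+1 = 9
acc = 9//3 = 3
c = 9-1 = 8
n = 3+9 = 12
t = 1//2 = 0
c = 8+12 = 20
t = 0//5 = 0
acc = 0+0 = 0
n = 20%2 = 0
acc = 0-0 = 0

20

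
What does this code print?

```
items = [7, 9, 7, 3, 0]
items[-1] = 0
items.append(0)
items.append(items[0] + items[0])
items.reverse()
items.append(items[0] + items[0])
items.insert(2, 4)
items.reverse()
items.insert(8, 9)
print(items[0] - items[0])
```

items[-1] = 0 → [7, 9, 7, 3, 0]
append 0 → [7, 9, 7, 3, 0, 0]
append items[0]+items[0] = 7+7 = 14 → [7, 9, 7, 3, 0, 0, 14]
reverse → [14, 0, 0, 3, 7, 9, 7]
append items[0]+items[0] = 14+14 = 28 → [14, 0, 0, 3, 7, 9, 7, 28]
insert 4 at 2 → [14, 0, 4, 0, 3, 7, 9, 7, 28]
reverse → [28, 7, 9, 7, 3, 0, 4, 0, 14]
insert 9 at 8 → [28, 7, 9, 7, 3, 0, 4, 0, 9, 14]
items[0]-items[0] = 28-28 = 0

0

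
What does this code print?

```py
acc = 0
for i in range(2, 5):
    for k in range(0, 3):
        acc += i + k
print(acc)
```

i=2,k=0: acc = 0+2 = 2
i=2,k=1: acc = 2+3 = 5
i=2,k=2: acc = 5+4 = 9
i=3,k=0: acc = 9+3 = 12
i=3,k=1: acc = 12+4 = 16
i=3,k=2: acc = 16+5 = 21
i=4,k=0: acc = 21+4 = 25
i=4,k=1: acc = 25+5 = 30
i=4,k=2: acc = 30+6 = 36

36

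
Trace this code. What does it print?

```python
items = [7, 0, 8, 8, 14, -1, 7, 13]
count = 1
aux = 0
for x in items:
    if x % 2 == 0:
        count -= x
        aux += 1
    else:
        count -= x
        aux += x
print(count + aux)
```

-25

x=7: not even, count = 1-7 = -6; aux=7
x=0: even, count = (-6)-0 = -6; aux=8
x=8: even, count = (-6)-8 = -14; aux=9
x=8: even, count = (-14)-8 = -22; aux=10
x=14: even, count = (-22)-14 = -36; aux=11
x=-1: not even, count = (-36)-(-1) = -35; aux=10
x=7: not even, count = (-35)-7 = -42; aux=17
x=13: not even, count = (-42)-13 = -55; aux=30
count+aux = (-55)+30 = -25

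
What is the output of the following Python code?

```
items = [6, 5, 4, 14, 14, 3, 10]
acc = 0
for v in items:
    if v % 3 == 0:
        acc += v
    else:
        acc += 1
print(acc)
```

14

v=6: %3==0, acc = 0+6 = 6
v=5: not %3==0, acc = 6+1 = 7
v=4: not %3==0, acc = 7+1 = 8
v=14: not %3==0, acc = 8+1 = 9
v=14: not %3==0, acc = 9+1 = 10
v=3: %3==0, acc = 10+3 = 13
v=10: not %3==0, acc = 13+1 = 14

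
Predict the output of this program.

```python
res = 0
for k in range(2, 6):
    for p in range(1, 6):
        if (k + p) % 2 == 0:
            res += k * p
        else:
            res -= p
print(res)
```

k=2,p=1: odd sum, res = 0-1 = -1
k=2,p=2: even sum, res = (-1)+4 = 3
k=2,p=3: odd sum, res = 3-3 = 0
k=2,p=4: even sum, res = 0+8 = 8
k=2,p=5: odd sum, res = 8-5 = 3
k=3,p=1: even sum, res = 3+3 = 6
k=3,p=2: odd sum, res = 6-2 = 4
k=3,p=3: even sum, res = 4+9 = 13
k=3,p=4: odd sum, res = 13-4 = 9
k=3,p=5: even sum, res = 9+15 = 24
k=4,p=1: odd sum, res = 24-1 = 23
k=4,p=2: even sum, res = 23+8 = 31
k=4,p=3: odd sum, res = 31-3 = 28
k=4,p=4: even sum, res = 28+16 = 44
k=4,p=5: odd sum, res = 44-5 = 39
k=5,p=1: even sum, res = 39+5 = 44
k=5,p=2: odd sum, res = 44-2 = 42
k=5,p=3: even sum, res = 42+15 = 57
k=5,p=4: odd sum, res = 57-4 = 53
k=5,p=5: even sum, res = 53+25 = 78

78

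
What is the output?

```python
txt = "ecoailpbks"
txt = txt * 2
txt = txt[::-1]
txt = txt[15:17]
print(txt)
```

repeat ×2 → 'ecoailpbksecoailpbks'
reverse → 'skbpliaoceskbpliaoce'
slice [15:17] → 'ia'

ia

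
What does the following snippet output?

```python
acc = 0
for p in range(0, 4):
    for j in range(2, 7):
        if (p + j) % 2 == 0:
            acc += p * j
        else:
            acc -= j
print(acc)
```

p=0,j=2: even sum, acc = 0+0 = 0
p=0,j=3: odd sum, acc = 0-3 = -3
p=0,j=4: even sum, acc = (-3)+0 = -3
p=0,j=5: odd sum, acc = (-3)-5 = -8
p=0,j=6: even sum, acc = (-8)+0 = -8
p=1,j=2: odd sum, acc = (-8)-2 = -10
p=1,j=3: even sum, acc = (-10)+3 = -7
p=1,j=4: odd sum, acc = (-7)-4 = -11
p=1,j=5: even sum, acc = (-11)+5 = -6
p=1,j=6: odd sum, acc = (-6)-6 = -12
p=2,j=2: even sum, acc = (-12)+4 = -8
p=2,j=3: odd sum, acc = (-8)-3 = -11
p=2,j=4: even sum, acc = (-11)+8 = -3
p=2,j=5: odd sum, acc = (-3)-5 = -8
p=2,j=6: even sum, acc = (-8)+12 = 4
p=3,j=2: odd sum, acc = 4-2 = 2
p=3,j=3: even sum, acc = 2+9 = 11
p=3,j=4: odd sum, acc = 11-4 = 7
p=3,j=5: even sum, acc = 7+15 = 22
p=3,j=6: odd sum, acc = 22-6 = 16

16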